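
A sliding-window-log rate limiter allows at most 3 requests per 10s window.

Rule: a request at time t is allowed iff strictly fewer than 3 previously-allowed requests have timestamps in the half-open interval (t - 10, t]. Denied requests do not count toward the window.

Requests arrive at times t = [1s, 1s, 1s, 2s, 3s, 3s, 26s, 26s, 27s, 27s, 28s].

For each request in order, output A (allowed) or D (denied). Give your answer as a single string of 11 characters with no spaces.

Answer: AAADDDAAADD

Derivation:
Tracking allowed requests in the window:
  req#1 t=1s: ALLOW
  req#2 t=1s: ALLOW
  req#3 t=1s: ALLOW
  req#4 t=2s: DENY
  req#5 t=3s: DENY
  req#6 t=3s: DENY
  req#7 t=26s: ALLOW
  req#8 t=26s: ALLOW
  req#9 t=27s: ALLOW
  req#10 t=27s: DENY
  req#11 t=28s: DENY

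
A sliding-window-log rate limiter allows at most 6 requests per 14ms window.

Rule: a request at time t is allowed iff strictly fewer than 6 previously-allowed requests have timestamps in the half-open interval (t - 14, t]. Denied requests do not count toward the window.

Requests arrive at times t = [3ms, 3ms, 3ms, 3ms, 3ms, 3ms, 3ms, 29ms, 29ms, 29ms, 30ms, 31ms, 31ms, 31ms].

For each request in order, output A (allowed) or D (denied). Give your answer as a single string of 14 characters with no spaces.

Answer: AAAAAADAAAAAAD

Derivation:
Tracking allowed requests in the window:
  req#1 t=3ms: ALLOW
  req#2 t=3ms: ALLOW
  req#3 t=3ms: ALLOW
  req#4 t=3ms: ALLOW
  req#5 t=3ms: ALLOW
  req#6 t=3ms: ALLOW
  req#7 t=3ms: DENY
  req#8 t=29ms: ALLOW
  req#9 t=29ms: ALLOW
  req#10 t=29ms: ALLOW
  req#11 t=30ms: ALLOW
  req#12 t=31ms: ALLOW
  req#13 t=31ms: ALLOW
  req#14 t=31ms: DENY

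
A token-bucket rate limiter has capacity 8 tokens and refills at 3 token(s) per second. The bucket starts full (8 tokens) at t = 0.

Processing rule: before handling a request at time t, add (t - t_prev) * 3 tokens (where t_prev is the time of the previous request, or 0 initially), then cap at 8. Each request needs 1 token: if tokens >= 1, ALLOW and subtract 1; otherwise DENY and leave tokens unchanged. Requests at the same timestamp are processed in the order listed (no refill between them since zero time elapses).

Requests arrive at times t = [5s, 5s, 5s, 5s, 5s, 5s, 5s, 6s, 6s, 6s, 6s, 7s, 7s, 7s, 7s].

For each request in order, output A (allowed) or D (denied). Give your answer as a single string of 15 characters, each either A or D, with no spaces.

Simulating step by step:
  req#1 t=5s: ALLOW
  req#2 t=5s: ALLOW
  req#3 t=5s: ALLOW
  req#4 t=5s: ALLOW
  req#5 t=5s: ALLOW
  req#6 t=5s: ALLOW
  req#7 t=5s: ALLOW
  req#8 t=6s: ALLOW
  req#9 t=6s: ALLOW
  req#10 t=6s: ALLOW
  req#11 t=6s: ALLOW
  req#12 t=7s: ALLOW
  req#13 t=7s: ALLOW
  req#14 t=7s: ALLOW
  req#15 t=7s: DENY

Answer: AAAAAAAAAAAAAAD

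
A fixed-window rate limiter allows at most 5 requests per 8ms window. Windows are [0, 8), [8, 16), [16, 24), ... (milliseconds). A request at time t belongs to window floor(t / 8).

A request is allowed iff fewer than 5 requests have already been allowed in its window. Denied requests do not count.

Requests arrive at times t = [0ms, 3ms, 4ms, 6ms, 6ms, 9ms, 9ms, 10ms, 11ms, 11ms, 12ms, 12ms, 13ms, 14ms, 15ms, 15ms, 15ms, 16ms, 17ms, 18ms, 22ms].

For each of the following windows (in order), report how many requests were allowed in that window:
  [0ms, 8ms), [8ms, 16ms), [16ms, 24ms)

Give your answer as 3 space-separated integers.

Processing requests:
  req#1 t=0ms (window 0): ALLOW
  req#2 t=3ms (window 0): ALLOW
  req#3 t=4ms (window 0): ALLOW
  req#4 t=6ms (window 0): ALLOW
  req#5 t=6ms (window 0): ALLOW
  req#6 t=9ms (window 1): ALLOW
  req#7 t=9ms (window 1): ALLOW
  req#8 t=10ms (window 1): ALLOW
  req#9 t=11ms (window 1): ALLOW
  req#10 t=11ms (window 1): ALLOW
  req#11 t=12ms (window 1): DENY
  req#12 t=12ms (window 1): DENY
  req#13 t=13ms (window 1): DENY
  req#14 t=14ms (window 1): DENY
  req#15 t=15ms (window 1): DENY
  req#16 t=15ms (window 1): DENY
  req#17 t=15ms (window 1): DENY
  req#18 t=16ms (window 2): ALLOW
  req#19 t=17ms (window 2): ALLOW
  req#20 t=18ms (window 2): ALLOW
  req#21 t=22ms (window 2): ALLOW

Allowed counts by window: 5 5 4

Answer: 5 5 4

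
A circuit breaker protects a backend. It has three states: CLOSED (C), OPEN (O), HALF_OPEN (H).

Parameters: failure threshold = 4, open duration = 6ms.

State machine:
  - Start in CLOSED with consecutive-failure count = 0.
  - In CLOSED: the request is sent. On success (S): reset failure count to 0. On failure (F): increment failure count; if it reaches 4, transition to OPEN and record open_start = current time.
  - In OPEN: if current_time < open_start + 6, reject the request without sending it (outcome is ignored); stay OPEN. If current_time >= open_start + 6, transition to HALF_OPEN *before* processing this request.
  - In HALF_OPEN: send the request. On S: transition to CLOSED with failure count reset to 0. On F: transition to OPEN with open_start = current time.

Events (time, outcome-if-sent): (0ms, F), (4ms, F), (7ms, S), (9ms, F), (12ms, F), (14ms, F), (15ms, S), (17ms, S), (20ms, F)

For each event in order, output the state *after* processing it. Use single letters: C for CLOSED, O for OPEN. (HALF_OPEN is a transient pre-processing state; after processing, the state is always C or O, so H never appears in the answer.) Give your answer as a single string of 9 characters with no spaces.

State after each event:
  event#1 t=0ms outcome=F: state=CLOSED
  event#2 t=4ms outcome=F: state=CLOSED
  event#3 t=7ms outcome=S: state=CLOSED
  event#4 t=9ms outcome=F: state=CLOSED
  event#5 t=12ms outcome=F: state=CLOSED
  event#6 t=14ms outcome=F: state=CLOSED
  event#7 t=15ms outcome=S: state=CLOSED
  event#8 t=17ms outcome=S: state=CLOSED
  event#9 t=20ms outcome=F: state=CLOSED

Answer: CCCCCCCCC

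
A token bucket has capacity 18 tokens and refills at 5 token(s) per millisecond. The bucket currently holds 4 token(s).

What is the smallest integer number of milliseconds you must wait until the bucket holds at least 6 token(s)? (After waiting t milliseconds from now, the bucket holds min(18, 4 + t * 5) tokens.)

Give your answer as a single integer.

Answer: 1

Derivation:
Need 4 + t * 5 >= 6, so t >= 2/5.
Smallest integer t = ceil(2/5) = 1.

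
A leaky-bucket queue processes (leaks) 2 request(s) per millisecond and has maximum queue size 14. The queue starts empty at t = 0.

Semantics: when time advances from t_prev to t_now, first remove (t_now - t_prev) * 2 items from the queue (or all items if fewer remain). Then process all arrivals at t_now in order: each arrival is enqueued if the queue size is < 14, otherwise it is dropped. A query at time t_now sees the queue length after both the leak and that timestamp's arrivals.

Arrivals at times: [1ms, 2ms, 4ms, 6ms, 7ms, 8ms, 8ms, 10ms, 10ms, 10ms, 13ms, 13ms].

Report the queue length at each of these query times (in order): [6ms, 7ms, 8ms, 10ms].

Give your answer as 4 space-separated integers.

Queue lengths at query times:
  query t=6ms: backlog = 1
  query t=7ms: backlog = 1
  query t=8ms: backlog = 2
  query t=10ms: backlog = 3

Answer: 1 1 2 3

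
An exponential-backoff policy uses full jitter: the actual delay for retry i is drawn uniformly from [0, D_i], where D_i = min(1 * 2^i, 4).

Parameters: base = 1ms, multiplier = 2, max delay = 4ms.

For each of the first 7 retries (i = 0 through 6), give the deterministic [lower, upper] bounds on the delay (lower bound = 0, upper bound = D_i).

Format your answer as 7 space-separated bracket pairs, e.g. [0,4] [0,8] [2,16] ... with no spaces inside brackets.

Answer: [0,1] [0,2] [0,4] [0,4] [0,4] [0,4] [0,4]

Derivation:
Computing bounds per retry:
  i=0: D_i=min(1*2^0,4)=1, bounds=[0,1]
  i=1: D_i=min(1*2^1,4)=2, bounds=[0,2]
  i=2: D_i=min(1*2^2,4)=4, bounds=[0,4]
  i=3: D_i=min(1*2^3,4)=4, bounds=[0,4]
  i=4: D_i=min(1*2^4,4)=4, bounds=[0,4]
  i=5: D_i=min(1*2^5,4)=4, bounds=[0,4]
  i=6: D_i=min(1*2^6,4)=4, bounds=[0,4]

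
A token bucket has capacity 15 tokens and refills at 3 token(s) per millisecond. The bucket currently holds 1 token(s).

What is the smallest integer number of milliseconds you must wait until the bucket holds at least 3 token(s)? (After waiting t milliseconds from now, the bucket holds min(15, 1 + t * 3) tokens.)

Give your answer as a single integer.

Need 1 + t * 3 >= 3, so t >= 2/3.
Smallest integer t = ceil(2/3) = 1.

Answer: 1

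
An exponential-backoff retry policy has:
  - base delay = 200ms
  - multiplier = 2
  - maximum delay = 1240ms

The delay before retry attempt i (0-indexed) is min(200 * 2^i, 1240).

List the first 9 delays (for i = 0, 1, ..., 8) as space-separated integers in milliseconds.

Computing each delay:
  i=0: min(200*2^0, 1240) = 200
  i=1: min(200*2^1, 1240) = 400
  i=2: min(200*2^2, 1240) = 800
  i=3: min(200*2^3, 1240) = 1240
  i=4: min(200*2^4, 1240) = 1240
  i=5: min(200*2^5, 1240) = 1240
  i=6: min(200*2^6, 1240) = 1240
  i=7: min(200*2^7, 1240) = 1240
  i=8: min(200*2^8, 1240) = 1240

Answer: 200 400 800 1240 1240 1240 1240 1240 1240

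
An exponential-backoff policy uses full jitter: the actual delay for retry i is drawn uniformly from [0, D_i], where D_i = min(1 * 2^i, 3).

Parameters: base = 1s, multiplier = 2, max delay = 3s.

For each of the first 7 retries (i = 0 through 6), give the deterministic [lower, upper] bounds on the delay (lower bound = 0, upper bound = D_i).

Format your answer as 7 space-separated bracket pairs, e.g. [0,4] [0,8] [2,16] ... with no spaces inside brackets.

Answer: [0,1] [0,2] [0,3] [0,3] [0,3] [0,3] [0,3]

Derivation:
Computing bounds per retry:
  i=0: D_i=min(1*2^0,3)=1, bounds=[0,1]
  i=1: D_i=min(1*2^1,3)=2, bounds=[0,2]
  i=2: D_i=min(1*2^2,3)=3, bounds=[0,3]
  i=3: D_i=min(1*2^3,3)=3, bounds=[0,3]
  i=4: D_i=min(1*2^4,3)=3, bounds=[0,3]
  i=5: D_i=min(1*2^5,3)=3, bounds=[0,3]
  i=6: D_i=min(1*2^6,3)=3, bounds=[0,3]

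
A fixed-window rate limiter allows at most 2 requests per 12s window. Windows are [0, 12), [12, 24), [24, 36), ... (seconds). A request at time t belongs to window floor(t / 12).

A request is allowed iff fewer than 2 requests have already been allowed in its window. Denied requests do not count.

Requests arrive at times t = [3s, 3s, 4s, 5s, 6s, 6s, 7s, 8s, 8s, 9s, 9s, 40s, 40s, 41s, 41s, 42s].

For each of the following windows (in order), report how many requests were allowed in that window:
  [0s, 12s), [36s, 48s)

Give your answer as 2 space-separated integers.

Processing requests:
  req#1 t=3s (window 0): ALLOW
  req#2 t=3s (window 0): ALLOW
  req#3 t=4s (window 0): DENY
  req#4 t=5s (window 0): DENY
  req#5 t=6s (window 0): DENY
  req#6 t=6s (window 0): DENY
  req#7 t=7s (window 0): DENY
  req#8 t=8s (window 0): DENY
  req#9 t=8s (window 0): DENY
  req#10 t=9s (window 0): DENY
  req#11 t=9s (window 0): DENY
  req#12 t=40s (window 3): ALLOW
  req#13 t=40s (window 3): ALLOW
  req#14 t=41s (window 3): DENY
  req#15 t=41s (window 3): DENY
  req#16 t=42s (window 3): DENY

Allowed counts by window: 2 2

Answer: 2 2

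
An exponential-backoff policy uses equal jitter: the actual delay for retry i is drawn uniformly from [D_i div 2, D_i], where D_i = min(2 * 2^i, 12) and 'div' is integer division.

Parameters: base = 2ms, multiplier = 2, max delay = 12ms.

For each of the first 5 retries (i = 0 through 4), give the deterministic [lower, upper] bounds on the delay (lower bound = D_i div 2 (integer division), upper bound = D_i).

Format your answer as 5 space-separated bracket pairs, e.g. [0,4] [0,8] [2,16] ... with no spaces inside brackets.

Answer: [1,2] [2,4] [4,8] [6,12] [6,12]

Derivation:
Computing bounds per retry:
  i=0: D_i=min(2*2^0,12)=2, bounds=[1,2]
  i=1: D_i=min(2*2^1,12)=4, bounds=[2,4]
  i=2: D_i=min(2*2^2,12)=8, bounds=[4,8]
  i=3: D_i=min(2*2^3,12)=12, bounds=[6,12]
  i=4: D_i=min(2*2^4,12)=12, bounds=[6,12]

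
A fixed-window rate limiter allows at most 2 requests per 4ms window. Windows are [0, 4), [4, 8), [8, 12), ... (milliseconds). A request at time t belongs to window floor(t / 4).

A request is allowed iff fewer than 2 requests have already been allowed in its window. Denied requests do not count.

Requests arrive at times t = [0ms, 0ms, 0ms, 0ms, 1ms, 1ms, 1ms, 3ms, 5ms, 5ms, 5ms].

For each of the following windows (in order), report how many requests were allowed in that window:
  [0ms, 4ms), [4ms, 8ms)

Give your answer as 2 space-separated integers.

Answer: 2 2

Derivation:
Processing requests:
  req#1 t=0ms (window 0): ALLOW
  req#2 t=0ms (window 0): ALLOW
  req#3 t=0ms (window 0): DENY
  req#4 t=0ms (window 0): DENY
  req#5 t=1ms (window 0): DENY
  req#6 t=1ms (window 0): DENY
  req#7 t=1ms (window 0): DENY
  req#8 t=3ms (window 0): DENY
  req#9 t=5ms (window 1): ALLOW
  req#10 t=5ms (window 1): ALLOW
  req#11 t=5ms (window 1): DENY

Allowed counts by window: 2 2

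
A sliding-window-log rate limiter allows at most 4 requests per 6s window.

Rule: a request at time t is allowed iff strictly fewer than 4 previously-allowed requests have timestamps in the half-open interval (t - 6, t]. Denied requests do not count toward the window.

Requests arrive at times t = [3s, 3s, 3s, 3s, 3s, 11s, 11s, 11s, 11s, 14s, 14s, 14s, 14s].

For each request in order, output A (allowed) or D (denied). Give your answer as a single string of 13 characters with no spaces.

Tracking allowed requests in the window:
  req#1 t=3s: ALLOW
  req#2 t=3s: ALLOW
  req#3 t=3s: ALLOW
  req#4 t=3s: ALLOW
  req#5 t=3s: DENY
  req#6 t=11s: ALLOW
  req#7 t=11s: ALLOW
  req#8 t=11s: ALLOW
  req#9 t=11s: ALLOW
  req#10 t=14s: DENY
  req#11 t=14s: DENY
  req#12 t=14s: DENY
  req#13 t=14s: DENY

Answer: AAAADAAAADDDD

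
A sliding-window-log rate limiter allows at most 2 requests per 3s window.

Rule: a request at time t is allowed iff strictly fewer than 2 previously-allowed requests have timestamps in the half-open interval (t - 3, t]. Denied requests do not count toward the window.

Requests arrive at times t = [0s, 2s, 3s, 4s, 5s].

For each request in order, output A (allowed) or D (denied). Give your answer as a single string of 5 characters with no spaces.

Tracking allowed requests in the window:
  req#1 t=0s: ALLOW
  req#2 t=2s: ALLOW
  req#3 t=3s: ALLOW
  req#4 t=4s: DENY
  req#5 t=5s: ALLOW

Answer: AAADA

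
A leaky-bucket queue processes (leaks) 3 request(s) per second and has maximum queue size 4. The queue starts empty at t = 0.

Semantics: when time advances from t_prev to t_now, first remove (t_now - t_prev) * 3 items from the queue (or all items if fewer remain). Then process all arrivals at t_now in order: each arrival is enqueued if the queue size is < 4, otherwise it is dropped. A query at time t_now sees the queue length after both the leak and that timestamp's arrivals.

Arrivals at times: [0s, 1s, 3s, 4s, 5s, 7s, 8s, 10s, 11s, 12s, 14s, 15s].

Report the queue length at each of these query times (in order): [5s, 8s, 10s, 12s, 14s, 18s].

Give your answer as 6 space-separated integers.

Answer: 1 1 1 1 1 0

Derivation:
Queue lengths at query times:
  query t=5s: backlog = 1
  query t=8s: backlog = 1
  query t=10s: backlog = 1
  query t=12s: backlog = 1
  query t=14s: backlog = 1
  query t=18s: backlog = 0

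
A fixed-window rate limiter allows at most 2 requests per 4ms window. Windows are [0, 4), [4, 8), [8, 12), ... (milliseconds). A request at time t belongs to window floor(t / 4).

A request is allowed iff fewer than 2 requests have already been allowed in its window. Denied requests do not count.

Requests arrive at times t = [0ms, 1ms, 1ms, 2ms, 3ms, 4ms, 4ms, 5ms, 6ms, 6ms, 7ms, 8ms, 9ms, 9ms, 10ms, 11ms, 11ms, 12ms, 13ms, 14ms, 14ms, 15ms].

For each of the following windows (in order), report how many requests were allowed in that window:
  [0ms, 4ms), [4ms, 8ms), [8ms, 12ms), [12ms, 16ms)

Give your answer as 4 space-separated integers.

Processing requests:
  req#1 t=0ms (window 0): ALLOW
  req#2 t=1ms (window 0): ALLOW
  req#3 t=1ms (window 0): DENY
  req#4 t=2ms (window 0): DENY
  req#5 t=3ms (window 0): DENY
  req#6 t=4ms (window 1): ALLOW
  req#7 t=4ms (window 1): ALLOW
  req#8 t=5ms (window 1): DENY
  req#9 t=6ms (window 1): DENY
  req#10 t=6ms (window 1): DENY
  req#11 t=7ms (window 1): DENY
  req#12 t=8ms (window 2): ALLOW
  req#13 t=9ms (window 2): ALLOW
  req#14 t=9ms (window 2): DENY
  req#15 t=10ms (window 2): DENY
  req#16 t=11ms (window 2): DENY
  req#17 t=11ms (window 2): DENY
  req#18 t=12ms (window 3): ALLOW
  req#19 t=13ms (window 3): ALLOW
  req#20 t=14ms (window 3): DENY
  req#21 t=14ms (window 3): DENY
  req#22 t=15ms (window 3): DENY

Allowed counts by window: 2 2 2 2

Answer: 2 2 2 2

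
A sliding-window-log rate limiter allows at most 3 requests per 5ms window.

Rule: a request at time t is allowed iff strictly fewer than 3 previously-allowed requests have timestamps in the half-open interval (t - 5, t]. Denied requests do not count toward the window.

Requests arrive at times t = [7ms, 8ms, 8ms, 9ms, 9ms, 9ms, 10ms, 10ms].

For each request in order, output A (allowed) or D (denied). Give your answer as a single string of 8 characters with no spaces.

Answer: AAADDDDD

Derivation:
Tracking allowed requests in the window:
  req#1 t=7ms: ALLOW
  req#2 t=8ms: ALLOW
  req#3 t=8ms: ALLOW
  req#4 t=9ms: DENY
  req#5 t=9ms: DENY
  req#6 t=9ms: DENY
  req#7 t=10ms: DENY
  req#8 t=10ms: DENY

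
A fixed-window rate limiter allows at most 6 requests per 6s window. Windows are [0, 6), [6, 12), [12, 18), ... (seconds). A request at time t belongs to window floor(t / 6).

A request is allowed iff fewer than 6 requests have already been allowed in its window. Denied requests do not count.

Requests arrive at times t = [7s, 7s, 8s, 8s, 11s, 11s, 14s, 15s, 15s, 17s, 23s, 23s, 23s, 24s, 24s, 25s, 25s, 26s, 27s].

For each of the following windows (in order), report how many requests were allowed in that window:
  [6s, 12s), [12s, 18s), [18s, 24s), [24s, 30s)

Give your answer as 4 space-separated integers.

Answer: 6 4 3 6

Derivation:
Processing requests:
  req#1 t=7s (window 1): ALLOW
  req#2 t=7s (window 1): ALLOW
  req#3 t=8s (window 1): ALLOW
  req#4 t=8s (window 1): ALLOW
  req#5 t=11s (window 1): ALLOW
  req#6 t=11s (window 1): ALLOW
  req#7 t=14s (window 2): ALLOW
  req#8 t=15s (window 2): ALLOW
  req#9 t=15s (window 2): ALLOW
  req#10 t=17s (window 2): ALLOW
  req#11 t=23s (window 3): ALLOW
  req#12 t=23s (window 3): ALLOW
  req#13 t=23s (window 3): ALLOW
  req#14 t=24s (window 4): ALLOW
  req#15 t=24s (window 4): ALLOW
  req#16 t=25s (window 4): ALLOW
  req#17 t=25s (window 4): ALLOW
  req#18 t=26s (window 4): ALLOW
  req#19 t=27s (window 4): ALLOW

Allowed counts by window: 6 4 3 6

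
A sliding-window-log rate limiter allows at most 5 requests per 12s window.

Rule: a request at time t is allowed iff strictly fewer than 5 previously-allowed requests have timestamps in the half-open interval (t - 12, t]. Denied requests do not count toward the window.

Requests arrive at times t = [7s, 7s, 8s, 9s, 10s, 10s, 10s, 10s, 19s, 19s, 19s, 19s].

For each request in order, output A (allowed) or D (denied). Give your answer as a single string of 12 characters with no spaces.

Answer: AAAAADDDAADD

Derivation:
Tracking allowed requests in the window:
  req#1 t=7s: ALLOW
  req#2 t=7s: ALLOW
  req#3 t=8s: ALLOW
  req#4 t=9s: ALLOW
  req#5 t=10s: ALLOW
  req#6 t=10s: DENY
  req#7 t=10s: DENY
  req#8 t=10s: DENY
  req#9 t=19s: ALLOW
  req#10 t=19s: ALLOW
  req#11 t=19s: DENY
  req#12 t=19s: DENY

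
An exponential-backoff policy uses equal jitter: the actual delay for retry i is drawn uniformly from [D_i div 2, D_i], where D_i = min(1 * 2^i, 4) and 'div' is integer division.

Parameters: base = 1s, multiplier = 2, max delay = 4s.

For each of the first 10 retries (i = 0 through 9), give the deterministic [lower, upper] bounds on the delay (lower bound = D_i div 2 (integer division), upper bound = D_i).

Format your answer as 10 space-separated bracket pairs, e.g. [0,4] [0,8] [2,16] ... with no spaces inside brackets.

Answer: [0,1] [1,2] [2,4] [2,4] [2,4] [2,4] [2,4] [2,4] [2,4] [2,4]

Derivation:
Computing bounds per retry:
  i=0: D_i=min(1*2^0,4)=1, bounds=[0,1]
  i=1: D_i=min(1*2^1,4)=2, bounds=[1,2]
  i=2: D_i=min(1*2^2,4)=4, bounds=[2,4]
  i=3: D_i=min(1*2^3,4)=4, bounds=[2,4]
  i=4: D_i=min(1*2^4,4)=4, bounds=[2,4]
  i=5: D_i=min(1*2^5,4)=4, bounds=[2,4]
  i=6: D_i=min(1*2^6,4)=4, bounds=[2,4]
  i=7: D_i=min(1*2^7,4)=4, bounds=[2,4]
  i=8: D_i=min(1*2^8,4)=4, bounds=[2,4]
  i=9: D_i=min(1*2^9,4)=4, bounds=[2,4]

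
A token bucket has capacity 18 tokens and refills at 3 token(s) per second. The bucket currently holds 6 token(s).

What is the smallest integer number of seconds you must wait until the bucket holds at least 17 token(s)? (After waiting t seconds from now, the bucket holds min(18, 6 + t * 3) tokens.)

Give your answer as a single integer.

Need 6 + t * 3 >= 17, so t >= 11/3.
Smallest integer t = ceil(11/3) = 4.

Answer: 4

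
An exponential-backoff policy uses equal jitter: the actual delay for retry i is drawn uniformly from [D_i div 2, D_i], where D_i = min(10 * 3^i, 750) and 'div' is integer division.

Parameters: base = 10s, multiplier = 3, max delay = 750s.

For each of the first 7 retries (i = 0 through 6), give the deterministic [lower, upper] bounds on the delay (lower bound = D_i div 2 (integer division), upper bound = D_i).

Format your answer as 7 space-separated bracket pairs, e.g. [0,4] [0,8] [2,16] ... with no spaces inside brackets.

Answer: [5,10] [15,30] [45,90] [135,270] [375,750] [375,750] [375,750]

Derivation:
Computing bounds per retry:
  i=0: D_i=min(10*3^0,750)=10, bounds=[5,10]
  i=1: D_i=min(10*3^1,750)=30, bounds=[15,30]
  i=2: D_i=min(10*3^2,750)=90, bounds=[45,90]
  i=3: D_i=min(10*3^3,750)=270, bounds=[135,270]
  i=4: D_i=min(10*3^4,750)=750, bounds=[375,750]
  i=5: D_i=min(10*3^5,750)=750, bounds=[375,750]
  i=6: D_i=min(10*3^6,750)=750, bounds=[375,750]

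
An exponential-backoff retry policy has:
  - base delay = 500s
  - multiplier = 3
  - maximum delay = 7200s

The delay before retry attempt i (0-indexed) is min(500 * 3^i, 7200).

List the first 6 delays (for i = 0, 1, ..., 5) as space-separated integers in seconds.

Answer: 500 1500 4500 7200 7200 7200

Derivation:
Computing each delay:
  i=0: min(500*3^0, 7200) = 500
  i=1: min(500*3^1, 7200) = 1500
  i=2: min(500*3^2, 7200) = 4500
  i=3: min(500*3^3, 7200) = 7200
  i=4: min(500*3^4, 7200) = 7200
  i=5: min(500*3^5, 7200) = 7200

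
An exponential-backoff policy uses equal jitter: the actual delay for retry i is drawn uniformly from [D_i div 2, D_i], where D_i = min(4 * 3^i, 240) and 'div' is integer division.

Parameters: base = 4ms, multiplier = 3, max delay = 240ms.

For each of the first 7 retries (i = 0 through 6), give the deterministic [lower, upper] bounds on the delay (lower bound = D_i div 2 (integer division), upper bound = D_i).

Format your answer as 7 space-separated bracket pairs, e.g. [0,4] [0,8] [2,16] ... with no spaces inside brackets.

Answer: [2,4] [6,12] [18,36] [54,108] [120,240] [120,240] [120,240]

Derivation:
Computing bounds per retry:
  i=0: D_i=min(4*3^0,240)=4, bounds=[2,4]
  i=1: D_i=min(4*3^1,240)=12, bounds=[6,12]
  i=2: D_i=min(4*3^2,240)=36, bounds=[18,36]
  i=3: D_i=min(4*3^3,240)=108, bounds=[54,108]
  i=4: D_i=min(4*3^4,240)=240, bounds=[120,240]
  i=5: D_i=min(4*3^5,240)=240, bounds=[120,240]
  i=6: D_i=min(4*3^6,240)=240, bounds=[120,240]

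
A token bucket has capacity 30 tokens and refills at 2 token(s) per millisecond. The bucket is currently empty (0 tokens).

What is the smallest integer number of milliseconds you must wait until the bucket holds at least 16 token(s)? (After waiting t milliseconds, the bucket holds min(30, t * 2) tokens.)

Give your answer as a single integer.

Need t * 2 >= 16, so t >= 16/2.
Smallest integer t = ceil(16/2) = 8.

Answer: 8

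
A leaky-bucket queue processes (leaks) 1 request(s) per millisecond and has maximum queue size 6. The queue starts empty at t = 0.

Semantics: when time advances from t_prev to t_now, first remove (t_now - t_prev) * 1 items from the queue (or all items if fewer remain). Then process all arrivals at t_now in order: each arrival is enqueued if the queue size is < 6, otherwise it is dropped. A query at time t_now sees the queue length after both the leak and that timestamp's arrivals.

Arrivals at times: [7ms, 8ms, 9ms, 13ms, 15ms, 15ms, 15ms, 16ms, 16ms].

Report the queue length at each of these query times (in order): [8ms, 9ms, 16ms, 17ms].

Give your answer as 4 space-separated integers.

Answer: 1 1 4 3

Derivation:
Queue lengths at query times:
  query t=8ms: backlog = 1
  query t=9ms: backlog = 1
  query t=16ms: backlog = 4
  query t=17ms: backlog = 3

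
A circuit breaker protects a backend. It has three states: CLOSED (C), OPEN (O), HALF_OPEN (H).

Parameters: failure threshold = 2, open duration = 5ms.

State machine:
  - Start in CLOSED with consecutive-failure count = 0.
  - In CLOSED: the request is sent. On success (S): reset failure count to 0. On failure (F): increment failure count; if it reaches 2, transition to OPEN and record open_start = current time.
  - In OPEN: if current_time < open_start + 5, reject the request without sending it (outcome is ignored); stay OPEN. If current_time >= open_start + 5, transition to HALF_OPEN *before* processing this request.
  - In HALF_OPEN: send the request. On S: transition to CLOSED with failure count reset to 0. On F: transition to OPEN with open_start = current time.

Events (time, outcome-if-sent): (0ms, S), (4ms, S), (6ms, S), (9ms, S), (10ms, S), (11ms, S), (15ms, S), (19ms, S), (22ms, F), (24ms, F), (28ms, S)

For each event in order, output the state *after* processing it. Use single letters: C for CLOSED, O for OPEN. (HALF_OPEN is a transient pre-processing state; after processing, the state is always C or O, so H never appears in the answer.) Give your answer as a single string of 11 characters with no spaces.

State after each event:
  event#1 t=0ms outcome=S: state=CLOSED
  event#2 t=4ms outcome=S: state=CLOSED
  event#3 t=6ms outcome=S: state=CLOSED
  event#4 t=9ms outcome=S: state=CLOSED
  event#5 t=10ms outcome=S: state=CLOSED
  event#6 t=11ms outcome=S: state=CLOSED
  event#7 t=15ms outcome=S: state=CLOSED
  event#8 t=19ms outcome=S: state=CLOSED
  event#9 t=22ms outcome=F: state=CLOSED
  event#10 t=24ms outcome=F: state=OPEN
  event#11 t=28ms outcome=S: state=OPEN

Answer: CCCCCCCCCOO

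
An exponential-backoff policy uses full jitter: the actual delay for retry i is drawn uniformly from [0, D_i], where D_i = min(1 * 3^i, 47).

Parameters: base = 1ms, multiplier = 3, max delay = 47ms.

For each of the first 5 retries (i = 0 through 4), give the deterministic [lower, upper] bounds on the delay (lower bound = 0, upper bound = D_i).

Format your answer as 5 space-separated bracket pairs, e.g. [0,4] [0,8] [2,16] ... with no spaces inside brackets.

Computing bounds per retry:
  i=0: D_i=min(1*3^0,47)=1, bounds=[0,1]
  i=1: D_i=min(1*3^1,47)=3, bounds=[0,3]
  i=2: D_i=min(1*3^2,47)=9, bounds=[0,9]
  i=3: D_i=min(1*3^3,47)=27, bounds=[0,27]
  i=4: D_i=min(1*3^4,47)=47, bounds=[0,47]

Answer: [0,1] [0,3] [0,9] [0,27] [0,47]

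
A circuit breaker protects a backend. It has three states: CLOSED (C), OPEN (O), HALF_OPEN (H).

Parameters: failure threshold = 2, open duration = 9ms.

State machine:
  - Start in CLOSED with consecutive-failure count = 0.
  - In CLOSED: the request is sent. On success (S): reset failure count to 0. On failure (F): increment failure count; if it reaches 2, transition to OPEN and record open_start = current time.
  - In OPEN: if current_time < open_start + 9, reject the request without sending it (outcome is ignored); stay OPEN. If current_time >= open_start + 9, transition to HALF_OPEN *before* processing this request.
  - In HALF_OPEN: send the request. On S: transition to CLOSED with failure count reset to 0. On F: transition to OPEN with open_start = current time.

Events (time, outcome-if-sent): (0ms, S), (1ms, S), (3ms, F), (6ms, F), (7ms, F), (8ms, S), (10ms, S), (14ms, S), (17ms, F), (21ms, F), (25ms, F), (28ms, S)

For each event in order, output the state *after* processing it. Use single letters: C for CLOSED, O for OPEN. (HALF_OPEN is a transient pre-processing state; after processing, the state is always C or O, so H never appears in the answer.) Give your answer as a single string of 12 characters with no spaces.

Answer: CCCOOOOOOOOC

Derivation:
State after each event:
  event#1 t=0ms outcome=S: state=CLOSED
  event#2 t=1ms outcome=S: state=CLOSED
  event#3 t=3ms outcome=F: state=CLOSED
  event#4 t=6ms outcome=F: state=OPEN
  event#5 t=7ms outcome=F: state=OPEN
  event#6 t=8ms outcome=S: state=OPEN
  event#7 t=10ms outcome=S: state=OPEN
  event#8 t=14ms outcome=S: state=OPEN
  event#9 t=17ms outcome=F: state=OPEN
  event#10 t=21ms outcome=F: state=OPEN
  event#11 t=25ms outcome=F: state=OPEN
  event#12 t=28ms outcome=S: state=CLOSED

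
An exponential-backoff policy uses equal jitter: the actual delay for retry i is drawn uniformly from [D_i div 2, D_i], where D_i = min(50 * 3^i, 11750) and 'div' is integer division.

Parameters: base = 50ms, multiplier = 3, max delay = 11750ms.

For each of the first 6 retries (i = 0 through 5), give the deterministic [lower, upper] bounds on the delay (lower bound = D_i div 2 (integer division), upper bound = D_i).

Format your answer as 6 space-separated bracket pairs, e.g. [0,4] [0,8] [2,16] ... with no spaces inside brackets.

Answer: [25,50] [75,150] [225,450] [675,1350] [2025,4050] [5875,11750]

Derivation:
Computing bounds per retry:
  i=0: D_i=min(50*3^0,11750)=50, bounds=[25,50]
  i=1: D_i=min(50*3^1,11750)=150, bounds=[75,150]
  i=2: D_i=min(50*3^2,11750)=450, bounds=[225,450]
  i=3: D_i=min(50*3^3,11750)=1350, bounds=[675,1350]
  i=4: D_i=min(50*3^4,11750)=4050, bounds=[2025,4050]
  i=5: D_i=min(50*3^5,11750)=11750, bounds=[5875,11750]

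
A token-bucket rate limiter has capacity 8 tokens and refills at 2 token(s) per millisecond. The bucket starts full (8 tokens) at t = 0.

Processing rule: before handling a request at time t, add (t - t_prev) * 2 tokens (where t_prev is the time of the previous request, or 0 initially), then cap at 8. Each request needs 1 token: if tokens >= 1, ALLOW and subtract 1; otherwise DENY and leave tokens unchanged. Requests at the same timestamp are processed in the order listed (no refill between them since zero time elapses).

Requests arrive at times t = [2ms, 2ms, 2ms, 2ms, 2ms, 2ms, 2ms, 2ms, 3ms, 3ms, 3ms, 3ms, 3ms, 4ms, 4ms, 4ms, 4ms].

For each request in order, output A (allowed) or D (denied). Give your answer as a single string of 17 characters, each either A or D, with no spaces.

Simulating step by step:
  req#1 t=2ms: ALLOW
  req#2 t=2ms: ALLOW
  req#3 t=2ms: ALLOW
  req#4 t=2ms: ALLOW
  req#5 t=2ms: ALLOW
  req#6 t=2ms: ALLOW
  req#7 t=2ms: ALLOW
  req#8 t=2ms: ALLOW
  req#9 t=3ms: ALLOW
  req#10 t=3ms: ALLOW
  req#11 t=3ms: DENY
  req#12 t=3ms: DENY
  req#13 t=3ms: DENY
  req#14 t=4ms: ALLOW
  req#15 t=4ms: ALLOW
  req#16 t=4ms: DENY
  req#17 t=4ms: DENY

Answer: AAAAAAAAAADDDAADD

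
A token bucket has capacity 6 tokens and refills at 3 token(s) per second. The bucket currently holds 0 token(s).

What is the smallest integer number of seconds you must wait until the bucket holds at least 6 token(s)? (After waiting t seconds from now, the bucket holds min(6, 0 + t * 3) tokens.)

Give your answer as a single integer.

Answer: 2

Derivation:
Need 0 + t * 3 >= 6, so t >= 6/3.
Smallest integer t = ceil(6/3) = 2.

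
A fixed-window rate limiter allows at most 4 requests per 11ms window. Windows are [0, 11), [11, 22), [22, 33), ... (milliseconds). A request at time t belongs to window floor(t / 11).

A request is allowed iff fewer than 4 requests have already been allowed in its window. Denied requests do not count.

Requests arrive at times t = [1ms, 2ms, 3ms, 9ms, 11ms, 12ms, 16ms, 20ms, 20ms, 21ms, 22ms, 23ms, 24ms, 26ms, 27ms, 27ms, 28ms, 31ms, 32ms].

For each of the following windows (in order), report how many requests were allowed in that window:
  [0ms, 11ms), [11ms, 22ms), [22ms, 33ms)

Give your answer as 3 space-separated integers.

Answer: 4 4 4

Derivation:
Processing requests:
  req#1 t=1ms (window 0): ALLOW
  req#2 t=2ms (window 0): ALLOW
  req#3 t=3ms (window 0): ALLOW
  req#4 t=9ms (window 0): ALLOW
  req#5 t=11ms (window 1): ALLOW
  req#6 t=12ms (window 1): ALLOW
  req#7 t=16ms (window 1): ALLOW
  req#8 t=20ms (window 1): ALLOW
  req#9 t=20ms (window 1): DENY
  req#10 t=21ms (window 1): DENY
  req#11 t=22ms (window 2): ALLOW
  req#12 t=23ms (window 2): ALLOW
  req#13 t=24ms (window 2): ALLOW
  req#14 t=26ms (window 2): ALLOW
  req#15 t=27ms (window 2): DENY
  req#16 t=27ms (window 2): DENY
  req#17 t=28ms (window 2): DENY
  req#18 t=31ms (window 2): DENY
  req#19 t=32ms (window 2): DENY

Allowed counts by window: 4 4 4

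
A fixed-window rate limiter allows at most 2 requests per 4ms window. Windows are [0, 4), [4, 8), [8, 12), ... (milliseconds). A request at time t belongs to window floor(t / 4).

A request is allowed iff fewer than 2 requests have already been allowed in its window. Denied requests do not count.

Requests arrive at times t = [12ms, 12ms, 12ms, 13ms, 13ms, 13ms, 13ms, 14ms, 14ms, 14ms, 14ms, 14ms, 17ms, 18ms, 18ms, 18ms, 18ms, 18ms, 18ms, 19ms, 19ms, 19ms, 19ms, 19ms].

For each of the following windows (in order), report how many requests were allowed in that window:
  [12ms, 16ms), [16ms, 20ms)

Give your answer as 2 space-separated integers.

Processing requests:
  req#1 t=12ms (window 3): ALLOW
  req#2 t=12ms (window 3): ALLOW
  req#3 t=12ms (window 3): DENY
  req#4 t=13ms (window 3): DENY
  req#5 t=13ms (window 3): DENY
  req#6 t=13ms (window 3): DENY
  req#7 t=13ms (window 3): DENY
  req#8 t=14ms (window 3): DENY
  req#9 t=14ms (window 3): DENY
  req#10 t=14ms (window 3): DENY
  req#11 t=14ms (window 3): DENY
  req#12 t=14ms (window 3): DENY
  req#13 t=17ms (window 4): ALLOW
  req#14 t=18ms (window 4): ALLOW
  req#15 t=18ms (window 4): DENY
  req#16 t=18ms (window 4): DENY
  req#17 t=18ms (window 4): DENY
  req#18 t=18ms (window 4): DENY
  req#19 t=18ms (window 4): DENY
  req#20 t=19ms (window 4): DENY
  req#21 t=19ms (window 4): DENY
  req#22 t=19ms (window 4): DENY
  req#23 t=19ms (window 4): DENY
  req#24 t=19ms (window 4): DENY

Allowed counts by window: 2 2

Answer: 2 2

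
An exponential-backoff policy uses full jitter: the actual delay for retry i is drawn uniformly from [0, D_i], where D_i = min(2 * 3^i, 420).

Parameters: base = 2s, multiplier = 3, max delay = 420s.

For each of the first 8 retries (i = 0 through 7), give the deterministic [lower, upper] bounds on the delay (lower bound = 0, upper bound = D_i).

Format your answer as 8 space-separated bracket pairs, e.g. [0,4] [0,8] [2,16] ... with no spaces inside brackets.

Computing bounds per retry:
  i=0: D_i=min(2*3^0,420)=2, bounds=[0,2]
  i=1: D_i=min(2*3^1,420)=6, bounds=[0,6]
  i=2: D_i=min(2*3^2,420)=18, bounds=[0,18]
  i=3: D_i=min(2*3^3,420)=54, bounds=[0,54]
  i=4: D_i=min(2*3^4,420)=162, bounds=[0,162]
  i=5: D_i=min(2*3^5,420)=420, bounds=[0,420]
  i=6: D_i=min(2*3^6,420)=420, bounds=[0,420]
  i=7: D_i=min(2*3^7,420)=420, bounds=[0,420]

Answer: [0,2] [0,6] [0,18] [0,54] [0,162] [0,420] [0,420] [0,420]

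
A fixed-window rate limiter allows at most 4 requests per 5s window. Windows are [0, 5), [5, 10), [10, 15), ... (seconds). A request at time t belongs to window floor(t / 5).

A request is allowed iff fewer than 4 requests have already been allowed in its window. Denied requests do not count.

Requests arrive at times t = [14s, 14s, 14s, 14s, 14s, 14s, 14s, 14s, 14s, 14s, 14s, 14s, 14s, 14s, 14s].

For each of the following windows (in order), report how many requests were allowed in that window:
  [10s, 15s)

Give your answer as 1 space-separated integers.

Processing requests:
  req#1 t=14s (window 2): ALLOW
  req#2 t=14s (window 2): ALLOW
  req#3 t=14s (window 2): ALLOW
  req#4 t=14s (window 2): ALLOW
  req#5 t=14s (window 2): DENY
  req#6 t=14s (window 2): DENY
  req#7 t=14s (window 2): DENY
  req#8 t=14s (window 2): DENY
  req#9 t=14s (window 2): DENY
  req#10 t=14s (window 2): DENY
  req#11 t=14s (window 2): DENY
  req#12 t=14s (window 2): DENY
  req#13 t=14s (window 2): DENY
  req#14 t=14s (window 2): DENY
  req#15 t=14s (window 2): DENY

Allowed counts by window: 4

Answer: 4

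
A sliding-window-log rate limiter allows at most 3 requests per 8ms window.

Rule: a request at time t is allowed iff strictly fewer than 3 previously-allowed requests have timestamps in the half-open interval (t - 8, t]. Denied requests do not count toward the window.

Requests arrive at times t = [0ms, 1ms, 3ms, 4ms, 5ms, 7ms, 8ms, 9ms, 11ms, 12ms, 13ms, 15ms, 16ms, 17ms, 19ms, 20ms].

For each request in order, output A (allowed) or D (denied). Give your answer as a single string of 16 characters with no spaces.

Answer: AAADDDAAADDDAAAD

Derivation:
Tracking allowed requests in the window:
  req#1 t=0ms: ALLOW
  req#2 t=1ms: ALLOW
  req#3 t=3ms: ALLOW
  req#4 t=4ms: DENY
  req#5 t=5ms: DENY
  req#6 t=7ms: DENY
  req#7 t=8ms: ALLOW
  req#8 t=9ms: ALLOW
  req#9 t=11ms: ALLOW
  req#10 t=12ms: DENY
  req#11 t=13ms: DENY
  req#12 t=15ms: DENY
  req#13 t=16ms: ALLOW
  req#14 t=17ms: ALLOW
  req#15 t=19ms: ALLOW
  req#16 t=20ms: DENY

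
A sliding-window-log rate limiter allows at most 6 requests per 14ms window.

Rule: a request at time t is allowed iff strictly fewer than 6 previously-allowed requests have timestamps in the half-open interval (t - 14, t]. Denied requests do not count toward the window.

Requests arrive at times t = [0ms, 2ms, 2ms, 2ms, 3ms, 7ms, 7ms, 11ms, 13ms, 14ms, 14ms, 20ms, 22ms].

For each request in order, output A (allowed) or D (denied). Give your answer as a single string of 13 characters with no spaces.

Tracking allowed requests in the window:
  req#1 t=0ms: ALLOW
  req#2 t=2ms: ALLOW
  req#3 t=2ms: ALLOW
  req#4 t=2ms: ALLOW
  req#5 t=3ms: ALLOW
  req#6 t=7ms: ALLOW
  req#7 t=7ms: DENY
  req#8 t=11ms: DENY
  req#9 t=13ms: DENY
  req#10 t=14ms: ALLOW
  req#11 t=14ms: DENY
  req#12 t=20ms: ALLOW
  req#13 t=22ms: ALLOW

Answer: AAAAAADDDADAA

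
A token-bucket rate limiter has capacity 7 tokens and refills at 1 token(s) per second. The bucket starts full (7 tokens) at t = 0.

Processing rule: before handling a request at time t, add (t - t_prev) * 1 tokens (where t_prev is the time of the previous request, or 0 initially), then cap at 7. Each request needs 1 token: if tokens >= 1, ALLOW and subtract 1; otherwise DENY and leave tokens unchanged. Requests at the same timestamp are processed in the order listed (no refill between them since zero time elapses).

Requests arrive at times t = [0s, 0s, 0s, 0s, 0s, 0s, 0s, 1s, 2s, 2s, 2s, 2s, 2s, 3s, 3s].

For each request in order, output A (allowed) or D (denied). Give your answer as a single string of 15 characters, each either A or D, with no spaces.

Answer: AAAAAAAAADDDDAD

Derivation:
Simulating step by step:
  req#1 t=0s: ALLOW
  req#2 t=0s: ALLOW
  req#3 t=0s: ALLOW
  req#4 t=0s: ALLOW
  req#5 t=0s: ALLOW
  req#6 t=0s: ALLOW
  req#7 t=0s: ALLOW
  req#8 t=1s: ALLOW
  req#9 t=2s: ALLOW
  req#10 t=2s: DENY
  req#11 t=2s: DENY
  req#12 t=2s: DENY
  req#13 t=2s: DENY
  req#14 t=3s: ALLOW
  req#15 t=3s: DENY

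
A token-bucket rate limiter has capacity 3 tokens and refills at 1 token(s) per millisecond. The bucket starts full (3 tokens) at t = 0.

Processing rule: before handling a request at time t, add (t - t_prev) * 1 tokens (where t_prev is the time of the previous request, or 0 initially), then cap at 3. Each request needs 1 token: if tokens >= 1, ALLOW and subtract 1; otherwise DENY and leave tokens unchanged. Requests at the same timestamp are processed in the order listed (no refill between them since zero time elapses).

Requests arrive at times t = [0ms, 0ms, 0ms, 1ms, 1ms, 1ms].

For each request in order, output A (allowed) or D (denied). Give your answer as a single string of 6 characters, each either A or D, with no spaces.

Answer: AAAADD

Derivation:
Simulating step by step:
  req#1 t=0ms: ALLOW
  req#2 t=0ms: ALLOW
  req#3 t=0ms: ALLOW
  req#4 t=1ms: ALLOW
  req#5 t=1ms: DENY
  req#6 t=1ms: DENY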